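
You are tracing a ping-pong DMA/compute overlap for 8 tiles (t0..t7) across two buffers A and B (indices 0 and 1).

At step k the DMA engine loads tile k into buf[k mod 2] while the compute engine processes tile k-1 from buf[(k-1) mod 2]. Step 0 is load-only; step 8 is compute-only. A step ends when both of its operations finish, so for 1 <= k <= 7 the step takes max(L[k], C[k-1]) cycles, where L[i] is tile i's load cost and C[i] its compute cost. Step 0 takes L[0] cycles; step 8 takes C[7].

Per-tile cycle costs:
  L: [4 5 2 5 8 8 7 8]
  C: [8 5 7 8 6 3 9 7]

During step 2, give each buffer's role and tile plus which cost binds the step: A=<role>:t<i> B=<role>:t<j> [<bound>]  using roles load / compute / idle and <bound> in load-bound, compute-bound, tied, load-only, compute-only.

step 0: L[0]=4 → dur=4, Σ=4 | A=load:t0 B=idle [load-only]
step 1: L[1]=5 C[0]=8 → dur=8, Σ=12 | A=compute:t0 B=load:t1 [compute-bound]
step 2: L[2]=2 C[1]=5 → dur=5, Σ=17 | A=load:t2 B=compute:t1 [compute-bound]
step 3: L[3]=5 C[2]=7 → dur=7, Σ=24 | A=compute:t2 B=load:t3 [compute-bound]
step 4: L[4]=8 C[3]=8 → dur=8, Σ=32 | A=load:t4 B=compute:t3 [tied]
step 5: L[5]=8 C[4]=6 → dur=8, Σ=40 | A=compute:t4 B=load:t5 [load-bound]
step 6: L[6]=7 C[5]=3 → dur=7, Σ=47 | A=load:t6 B=compute:t5 [load-bound]
step 7: L[7]=8 C[6]=9 → dur=9, Σ=56 | A=compute:t6 B=load:t7 [compute-bound]
step 8: C[7]=7 → dur=7, Σ=63 | A=idle B=compute:t7 [compute-only]

step 2: A=load:t2 B=compute:t1 [compute-bound]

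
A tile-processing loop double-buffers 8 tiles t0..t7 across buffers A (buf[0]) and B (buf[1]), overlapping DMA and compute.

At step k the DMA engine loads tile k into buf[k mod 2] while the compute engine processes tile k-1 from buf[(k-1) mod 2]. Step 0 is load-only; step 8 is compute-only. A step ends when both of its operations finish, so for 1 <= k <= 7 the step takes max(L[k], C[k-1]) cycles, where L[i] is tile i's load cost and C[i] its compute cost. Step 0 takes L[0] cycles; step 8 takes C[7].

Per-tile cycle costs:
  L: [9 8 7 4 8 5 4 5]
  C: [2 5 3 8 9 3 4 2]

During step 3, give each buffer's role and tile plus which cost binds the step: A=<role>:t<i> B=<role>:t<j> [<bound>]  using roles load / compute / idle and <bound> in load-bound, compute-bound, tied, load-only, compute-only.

step 3: A=compute:t2 B=load:t3 [load-bound]

step 0: L[0]=9 → dur=9, Σ=9 | A=load:t0 B=idle [load-only]
step 1: L[1]=8 C[0]=2 → dur=8, Σ=17 | A=compute:t0 B=load:t1 [load-bound]
step 2: L[2]=7 C[1]=5 → dur=7, Σ=24 | A=load:t2 B=compute:t1 [load-bound]
step 3: L[3]=4 C[2]=3 → dur=4, Σ=28 | A=compute:t2 B=load:t3 [load-bound]
step 4: L[4]=8 C[3]=8 → dur=8, Σ=36 | A=load:t4 B=compute:t3 [tied]
step 5: L[5]=5 C[4]=9 → dur=9, Σ=45 | A=compute:t4 B=load:t5 [compute-bound]
step 6: L[6]=4 C[5]=3 → dur=4, Σ=49 | A=load:t6 B=compute:t5 [load-bound]
step 7: L[7]=5 C[6]=4 → dur=5, Σ=54 | A=compute:t6 B=load:t7 [load-bound]
step 8: C[7]=2 → dur=2, Σ=56 | A=idle B=compute:t7 [compute-only]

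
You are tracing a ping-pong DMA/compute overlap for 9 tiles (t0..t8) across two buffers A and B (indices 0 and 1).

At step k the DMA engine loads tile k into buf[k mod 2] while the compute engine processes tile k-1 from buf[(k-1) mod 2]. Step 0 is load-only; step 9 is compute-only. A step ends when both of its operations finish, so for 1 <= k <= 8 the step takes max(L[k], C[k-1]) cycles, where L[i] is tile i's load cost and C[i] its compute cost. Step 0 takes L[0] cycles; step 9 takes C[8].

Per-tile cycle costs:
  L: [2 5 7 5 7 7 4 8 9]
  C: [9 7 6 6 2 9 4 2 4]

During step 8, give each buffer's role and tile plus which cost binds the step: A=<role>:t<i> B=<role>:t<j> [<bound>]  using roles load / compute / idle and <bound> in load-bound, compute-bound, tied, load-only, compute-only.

step 8: A=load:t8 B=compute:t7 [load-bound]

  0. 2=2c; end=2; A:t0 B:-
  1. max(5,9)=9c; end=11; A:t0 B:t1
  2. max(7,7)=7c; end=18; A:t2 B:t1
  3. max(5,6)=6c; end=24; A:t2 B:t3
  4. max(7,6)=7c; end=31; A:t4 B:t3
  5. max(7,2)=7c; end=38; A:t4 B:t5
  6. max(4,9)=9c; end=47; A:t6 B:t5
  7. max(8,4)=8c; end=55; A:t6 B:t7
  8. max(9,2)=9c; end=64; A:t8 B:t7
  9. 4=4c; end=68; A:t8 B:t7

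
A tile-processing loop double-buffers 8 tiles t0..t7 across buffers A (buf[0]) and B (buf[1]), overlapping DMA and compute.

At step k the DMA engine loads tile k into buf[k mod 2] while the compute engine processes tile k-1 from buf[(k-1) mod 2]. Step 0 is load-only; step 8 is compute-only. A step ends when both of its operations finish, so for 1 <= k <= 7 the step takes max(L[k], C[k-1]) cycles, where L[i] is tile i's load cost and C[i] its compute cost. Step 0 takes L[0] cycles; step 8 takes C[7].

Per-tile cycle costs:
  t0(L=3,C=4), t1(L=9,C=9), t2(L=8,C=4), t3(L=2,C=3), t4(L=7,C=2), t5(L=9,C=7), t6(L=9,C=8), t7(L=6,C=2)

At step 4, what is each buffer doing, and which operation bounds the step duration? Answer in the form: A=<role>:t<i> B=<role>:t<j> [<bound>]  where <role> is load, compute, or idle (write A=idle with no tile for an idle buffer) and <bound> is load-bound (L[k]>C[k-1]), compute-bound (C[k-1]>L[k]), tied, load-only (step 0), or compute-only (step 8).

step 0: L[0]=3 → dur=3, Σ=3 | A=load:t0 B=idle [load-only]
step 1: L[1]=9 C[0]=4 → dur=9, Σ=12 | A=compute:t0 B=load:t1 [load-bound]
step 2: L[2]=8 C[1]=9 → dur=9, Σ=21 | A=load:t2 B=compute:t1 [compute-bound]
step 3: L[3]=2 C[2]=4 → dur=4, Σ=25 | A=compute:t2 B=load:t3 [compute-bound]
step 4: L[4]=7 C[3]=3 → dur=7, Σ=32 | A=load:t4 B=compute:t3 [load-bound]
step 5: L[5]=9 C[4]=2 → dur=9, Σ=41 | A=compute:t4 B=load:t5 [load-bound]
step 6: L[6]=9 C[5]=7 → dur=9, Σ=50 | A=load:t6 B=compute:t5 [load-bound]
step 7: L[7]=6 C[6]=8 → dur=8, Σ=58 | A=compute:t6 B=load:t7 [compute-bound]
step 8: C[7]=2 → dur=2, Σ=60 | A=idle B=compute:t7 [compute-only]

step 4: A=load:t4 B=compute:t3 [load-bound]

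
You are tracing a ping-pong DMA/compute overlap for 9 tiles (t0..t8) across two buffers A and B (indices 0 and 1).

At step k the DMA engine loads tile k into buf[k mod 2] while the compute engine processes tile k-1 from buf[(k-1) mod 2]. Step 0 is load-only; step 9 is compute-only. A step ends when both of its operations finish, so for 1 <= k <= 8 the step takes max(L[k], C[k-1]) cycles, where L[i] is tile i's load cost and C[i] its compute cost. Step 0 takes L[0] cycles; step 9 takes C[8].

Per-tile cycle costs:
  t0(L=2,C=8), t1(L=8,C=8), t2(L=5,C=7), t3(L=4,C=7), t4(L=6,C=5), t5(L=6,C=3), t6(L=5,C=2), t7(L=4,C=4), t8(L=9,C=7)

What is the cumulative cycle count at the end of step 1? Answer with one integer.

end_cycle[1] = 10

[0] DMA t0→A (2c) ∥ CU idle ⇒ 2c, clock 2
[1] DMA t1→B (8c) ∥ CU A:t0 (8c) ⇒ 8c, clock 10
[2] DMA t2→A (5c) ∥ CU B:t1 (8c) ⇒ 8c, clock 18
[3] DMA t3→B (4c) ∥ CU A:t2 (7c) ⇒ 7c, clock 25
[4] DMA t4→A (6c) ∥ CU B:t3 (7c) ⇒ 7c, clock 32
[5] DMA t5→B (6c) ∥ CU A:t4 (5c) ⇒ 6c, clock 38
[6] DMA t6→A (5c) ∥ CU B:t5 (3c) ⇒ 5c, clock 43
[7] DMA t7→B (4c) ∥ CU A:t6 (2c) ⇒ 4c, clock 47
[8] DMA t8→A (9c) ∥ CU B:t7 (4c) ⇒ 9c, clock 56
[9] DMA idle ∥ CU A:t8 (7c) ⇒ 7c, clock 63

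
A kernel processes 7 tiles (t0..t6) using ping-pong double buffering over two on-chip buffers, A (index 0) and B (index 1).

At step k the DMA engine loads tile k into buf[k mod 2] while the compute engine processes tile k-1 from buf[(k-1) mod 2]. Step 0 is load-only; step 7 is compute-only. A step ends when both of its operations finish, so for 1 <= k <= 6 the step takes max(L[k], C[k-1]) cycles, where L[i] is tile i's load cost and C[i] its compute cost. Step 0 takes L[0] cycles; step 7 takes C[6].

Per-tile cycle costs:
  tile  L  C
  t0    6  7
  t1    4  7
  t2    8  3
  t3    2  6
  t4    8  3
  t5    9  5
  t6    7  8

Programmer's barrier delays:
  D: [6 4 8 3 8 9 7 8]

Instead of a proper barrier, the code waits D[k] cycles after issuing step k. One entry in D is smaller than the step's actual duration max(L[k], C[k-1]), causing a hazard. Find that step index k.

hazard at step 1

[0] required=L[0]=6=6 vs D=6 ok
[1] required=max(L[1]=4,C[0]=7)=7 vs D=4 SHORT
[2] required=max(L[2]=8,C[1]=7)=8 vs D=8 ok
[3] required=max(L[3]=2,C[2]=3)=3 vs D=3 ok
[4] required=max(L[4]=8,C[3]=6)=8 vs D=8 ok
[5] required=max(L[5]=9,C[4]=3)=9 vs D=9 ok
[6] required=max(L[6]=7,C[5]=5)=7 vs D=7 ok
[7] required=C[6]=8=8 vs D=8 ok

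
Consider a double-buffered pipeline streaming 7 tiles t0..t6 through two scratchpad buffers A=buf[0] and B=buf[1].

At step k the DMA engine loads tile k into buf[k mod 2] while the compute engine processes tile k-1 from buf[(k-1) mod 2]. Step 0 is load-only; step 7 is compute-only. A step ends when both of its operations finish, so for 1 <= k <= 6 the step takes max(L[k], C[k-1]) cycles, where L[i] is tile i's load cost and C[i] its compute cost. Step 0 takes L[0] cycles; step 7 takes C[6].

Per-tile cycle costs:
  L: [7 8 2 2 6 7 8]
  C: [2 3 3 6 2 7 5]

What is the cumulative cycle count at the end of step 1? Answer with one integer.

end_cycle[1] = 15

[0] DMA t0→A (7c) ∥ CU idle ⇒ 7c, clock 7
[1] DMA t1→B (8c) ∥ CU A:t0 (2c) ⇒ 8c, clock 15
[2] DMA t2→A (2c) ∥ CU B:t1 (3c) ⇒ 3c, clock 18
[3] DMA t3→B (2c) ∥ CU A:t2 (3c) ⇒ 3c, clock 21
[4] DMA t4→A (6c) ∥ CU B:t3 (6c) ⇒ 6c, clock 27
[5] DMA t5→B (7c) ∥ CU A:t4 (2c) ⇒ 7c, clock 34
[6] DMA t6→A (8c) ∥ CU B:t5 (7c) ⇒ 8c, clock 42
[7] DMA idle ∥ CU A:t6 (5c) ⇒ 5c, clock 47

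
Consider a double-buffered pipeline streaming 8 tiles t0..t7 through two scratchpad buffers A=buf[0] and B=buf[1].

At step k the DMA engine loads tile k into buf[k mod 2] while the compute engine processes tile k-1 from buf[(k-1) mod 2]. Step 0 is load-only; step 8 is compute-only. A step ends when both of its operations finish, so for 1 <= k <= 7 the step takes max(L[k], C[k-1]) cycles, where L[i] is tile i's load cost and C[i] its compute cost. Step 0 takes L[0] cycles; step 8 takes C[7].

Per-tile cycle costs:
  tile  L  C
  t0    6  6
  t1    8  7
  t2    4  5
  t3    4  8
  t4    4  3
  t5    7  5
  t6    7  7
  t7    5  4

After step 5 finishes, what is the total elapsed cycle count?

step 0: L[0]=6 → dur=6, Σ=6 | A=load:t0 B=idle [load-only]
step 1: L[1]=8 C[0]=6 → dur=8, Σ=14 | A=compute:t0 B=load:t1 [load-bound]
step 2: L[2]=4 C[1]=7 → dur=7, Σ=21 | A=load:t2 B=compute:t1 [compute-bound]
step 3: L[3]=4 C[2]=5 → dur=5, Σ=26 | A=compute:t2 B=load:t3 [compute-bound]
step 4: L[4]=4 C[3]=8 → dur=8, Σ=34 | A=load:t4 B=compute:t3 [compute-bound]
step 5: L[5]=7 C[4]=3 → dur=7, Σ=41 | A=compute:t4 B=load:t5 [load-bound]
step 6: L[6]=7 C[5]=5 → dur=7, Σ=48 | A=load:t6 B=compute:t5 [load-bound]
step 7: L[7]=5 C[6]=7 → dur=7, Σ=55 | A=compute:t6 B=load:t7 [compute-bound]
step 8: C[7]=4 → dur=4, Σ=59 | A=idle B=compute:t7 [compute-only]

end_cycle[5] = 41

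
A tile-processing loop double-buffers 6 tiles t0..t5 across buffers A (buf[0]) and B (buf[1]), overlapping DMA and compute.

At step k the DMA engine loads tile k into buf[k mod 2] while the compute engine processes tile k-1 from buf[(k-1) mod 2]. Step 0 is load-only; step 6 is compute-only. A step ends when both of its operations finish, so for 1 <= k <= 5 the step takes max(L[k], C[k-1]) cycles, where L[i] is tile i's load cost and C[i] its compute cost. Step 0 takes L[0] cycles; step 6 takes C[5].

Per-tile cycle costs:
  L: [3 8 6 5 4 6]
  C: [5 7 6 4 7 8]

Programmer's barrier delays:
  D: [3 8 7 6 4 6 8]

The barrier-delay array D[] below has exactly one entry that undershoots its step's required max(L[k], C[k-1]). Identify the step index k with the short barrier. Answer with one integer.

k=0 barrier L[0]=3→3c, D[0]=3 ok
k=1 barrier max(L[1]=8,C[0]=5)→8c, D[1]=8 ok
k=2 barrier max(L[2]=6,C[1]=7)→7c, D[2]=7 ok
k=3 barrier max(L[3]=5,C[2]=6)→6c, D[3]=6 ok
k=4 barrier max(L[4]=4,C[3]=4)→4c, D[4]=4 ok
k=5 barrier max(L[5]=6,C[4]=7)→7c, D[5]=6 SHORT
k=6 barrier C[5]=8→8c, D[6]=8 ok

hazard at step 5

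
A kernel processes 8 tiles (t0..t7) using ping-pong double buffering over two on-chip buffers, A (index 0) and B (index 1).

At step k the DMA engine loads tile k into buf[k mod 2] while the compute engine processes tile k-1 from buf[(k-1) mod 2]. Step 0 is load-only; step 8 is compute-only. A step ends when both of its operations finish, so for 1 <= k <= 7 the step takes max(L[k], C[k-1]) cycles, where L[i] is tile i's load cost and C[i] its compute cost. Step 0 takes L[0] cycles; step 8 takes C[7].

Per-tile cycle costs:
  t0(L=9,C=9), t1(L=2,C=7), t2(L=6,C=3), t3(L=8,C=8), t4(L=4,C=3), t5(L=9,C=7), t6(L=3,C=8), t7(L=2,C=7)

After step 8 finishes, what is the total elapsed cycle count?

k=0 load=t0/9c comp=- wait=9 total=9
k=1 load=t1/2c comp=t0/9c wait=9 total=18
k=2 load=t2/6c comp=t1/7c wait=7 total=25
k=3 load=t3/8c comp=t2/3c wait=8 total=33
k=4 load=t4/4c comp=t3/8c wait=8 total=41
k=5 load=t5/9c comp=t4/3c wait=9 total=50
k=6 load=t6/3c comp=t5/7c wait=7 total=57
k=7 load=t7/2c comp=t6/8c wait=8 total=65
k=8 load=- comp=t7/7c wait=7 total=72

end_cycle[8] = 72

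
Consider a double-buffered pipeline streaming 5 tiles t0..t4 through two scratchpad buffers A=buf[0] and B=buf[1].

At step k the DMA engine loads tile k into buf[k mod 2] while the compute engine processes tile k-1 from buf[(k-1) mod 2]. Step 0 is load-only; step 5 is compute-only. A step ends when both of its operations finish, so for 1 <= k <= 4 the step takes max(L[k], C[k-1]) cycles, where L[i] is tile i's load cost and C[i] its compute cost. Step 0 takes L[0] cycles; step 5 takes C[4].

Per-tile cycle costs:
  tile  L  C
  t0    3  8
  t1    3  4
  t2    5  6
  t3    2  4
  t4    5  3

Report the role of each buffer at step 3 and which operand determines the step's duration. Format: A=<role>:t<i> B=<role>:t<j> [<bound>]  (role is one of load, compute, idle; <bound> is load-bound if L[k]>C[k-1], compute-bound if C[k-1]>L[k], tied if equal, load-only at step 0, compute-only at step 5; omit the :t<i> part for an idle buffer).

[0] DMA t0→A (3c) ∥ CU idle ⇒ 3c, clock 3
[1] DMA t1→B (3c) ∥ CU A:t0 (8c) ⇒ 8c, clock 11
[2] DMA t2→A (5c) ∥ CU B:t1 (4c) ⇒ 5c, clock 16
[3] DMA t3→B (2c) ∥ CU A:t2 (6c) ⇒ 6c, clock 22
[4] DMA t4→A (5c) ∥ CU B:t3 (4c) ⇒ 5c, clock 27
[5] DMA idle ∥ CU A:t4 (3c) ⇒ 3c, clock 30

step 3: A=compute:t2 B=load:t3 [compute-bound]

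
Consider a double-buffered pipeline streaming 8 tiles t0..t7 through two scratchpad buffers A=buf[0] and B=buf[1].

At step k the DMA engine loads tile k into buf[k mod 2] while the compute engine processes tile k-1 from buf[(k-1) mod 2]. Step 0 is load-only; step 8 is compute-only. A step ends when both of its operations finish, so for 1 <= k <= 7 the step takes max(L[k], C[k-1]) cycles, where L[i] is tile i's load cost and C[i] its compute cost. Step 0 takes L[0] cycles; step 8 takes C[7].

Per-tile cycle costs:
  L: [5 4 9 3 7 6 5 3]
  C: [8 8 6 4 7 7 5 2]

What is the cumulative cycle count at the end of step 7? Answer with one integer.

end_cycle[7] = 54

k=0 load=t0/5c comp=- wait=5 total=5
k=1 load=t1/4c comp=t0/8c wait=8 total=13
k=2 load=t2/9c comp=t1/8c wait=9 total=22
k=3 load=t3/3c comp=t2/6c wait=6 total=28
k=4 load=t4/7c comp=t3/4c wait=7 total=35
k=5 load=t5/6c comp=t4/7c wait=7 total=42
k=6 load=t6/5c comp=t5/7c wait=7 total=49
k=7 load=t7/3c comp=t6/5c wait=5 total=54
k=8 load=- comp=t7/2c wait=2 total=56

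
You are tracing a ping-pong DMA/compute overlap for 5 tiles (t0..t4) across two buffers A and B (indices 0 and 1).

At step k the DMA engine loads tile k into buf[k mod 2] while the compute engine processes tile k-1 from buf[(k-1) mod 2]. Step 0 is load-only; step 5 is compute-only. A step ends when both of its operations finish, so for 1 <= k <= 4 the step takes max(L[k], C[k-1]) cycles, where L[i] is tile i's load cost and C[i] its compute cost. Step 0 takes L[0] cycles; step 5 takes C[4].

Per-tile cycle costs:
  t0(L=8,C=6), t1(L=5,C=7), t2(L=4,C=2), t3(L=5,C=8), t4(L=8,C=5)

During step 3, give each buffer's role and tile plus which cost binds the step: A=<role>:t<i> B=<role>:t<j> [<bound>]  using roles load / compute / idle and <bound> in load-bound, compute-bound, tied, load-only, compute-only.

  0. 8=8c; end=8; A:t0 B:-
  1. max(5,6)=6c; end=14; A:t0 B:t1
  2. max(4,7)=7c; end=21; A:t2 B:t1
  3. max(5,2)=5c; end=26; A:t2 B:t3
  4. max(8,8)=8c; end=34; A:t4 B:t3
  5. 5=5c; end=39; A:t4 B:t3

step 3: A=compute:t2 B=load:t3 [load-bound]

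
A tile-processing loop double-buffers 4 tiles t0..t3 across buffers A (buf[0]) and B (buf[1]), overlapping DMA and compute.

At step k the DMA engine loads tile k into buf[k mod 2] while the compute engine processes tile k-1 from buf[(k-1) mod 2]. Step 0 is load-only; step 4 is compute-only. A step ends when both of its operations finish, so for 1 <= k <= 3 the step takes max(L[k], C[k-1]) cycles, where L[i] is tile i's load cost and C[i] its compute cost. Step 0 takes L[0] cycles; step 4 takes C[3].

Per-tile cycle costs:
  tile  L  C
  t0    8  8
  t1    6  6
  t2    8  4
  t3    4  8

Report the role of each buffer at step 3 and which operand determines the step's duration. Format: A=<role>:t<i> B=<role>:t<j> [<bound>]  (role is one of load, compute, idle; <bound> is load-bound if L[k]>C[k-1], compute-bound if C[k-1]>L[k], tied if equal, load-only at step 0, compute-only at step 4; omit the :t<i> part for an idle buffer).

step 3: A=compute:t2 B=load:t3 [tied]

  0. 8=8c; end=8; A:t0 B:-
  1. max(6,8)=8c; end=16; A:t0 B:t1
  2. max(8,6)=8c; end=24; A:t2 B:t1
  3. max(4,4)=4c; end=28; A:t2 B:t3
  4. 8=8c; end=36; A:t2 B:t3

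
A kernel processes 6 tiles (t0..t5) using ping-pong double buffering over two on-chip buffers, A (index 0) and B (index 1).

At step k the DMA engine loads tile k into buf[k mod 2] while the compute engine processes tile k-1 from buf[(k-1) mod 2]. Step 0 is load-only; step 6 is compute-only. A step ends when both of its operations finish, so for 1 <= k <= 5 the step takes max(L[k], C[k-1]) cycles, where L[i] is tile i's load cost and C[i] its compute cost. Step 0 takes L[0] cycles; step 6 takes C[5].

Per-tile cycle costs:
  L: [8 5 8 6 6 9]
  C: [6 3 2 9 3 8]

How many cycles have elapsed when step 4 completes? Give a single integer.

[0] DMA t0→A (8c) ∥ CU idle ⇒ 8c, clock 8
[1] DMA t1→B (5c) ∥ CU A:t0 (6c) ⇒ 6c, clock 14
[2] DMA t2→A (8c) ∥ CU B:t1 (3c) ⇒ 8c, clock 22
[3] DMA t3→B (6c) ∥ CU A:t2 (2c) ⇒ 6c, clock 28
[4] DMA t4→A (6c) ∥ CU B:t3 (9c) ⇒ 9c, clock 37
[5] DMA t5→B (9c) ∥ CU A:t4 (3c) ⇒ 9c, clock 46
[6] DMA idle ∥ CU B:t5 (8c) ⇒ 8c, clock 54

end_cycle[4] = 37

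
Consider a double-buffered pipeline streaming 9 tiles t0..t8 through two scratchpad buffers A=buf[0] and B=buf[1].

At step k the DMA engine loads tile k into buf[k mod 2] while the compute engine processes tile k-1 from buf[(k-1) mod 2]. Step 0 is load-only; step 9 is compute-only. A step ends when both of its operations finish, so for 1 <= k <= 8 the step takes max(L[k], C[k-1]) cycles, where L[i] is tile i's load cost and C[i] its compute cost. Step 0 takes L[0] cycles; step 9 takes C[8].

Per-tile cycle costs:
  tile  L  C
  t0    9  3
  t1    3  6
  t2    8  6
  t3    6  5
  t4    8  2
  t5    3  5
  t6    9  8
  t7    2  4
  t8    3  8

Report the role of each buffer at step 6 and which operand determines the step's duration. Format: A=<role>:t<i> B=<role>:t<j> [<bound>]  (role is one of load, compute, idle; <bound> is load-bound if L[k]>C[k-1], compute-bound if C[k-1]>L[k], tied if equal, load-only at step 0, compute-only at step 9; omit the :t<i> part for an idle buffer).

step 0: L[0]=9 → dur=9, Σ=9 | A=load:t0 B=idle [load-only]
step 1: L[1]=3 C[0]=3 → dur=3, Σ=12 | A=compute:t0 B=load:t1 [tied]
step 2: L[2]=8 C[1]=6 → dur=8, Σ=20 | A=load:t2 B=compute:t1 [load-bound]
step 3: L[3]=6 C[2]=6 → dur=6, Σ=26 | A=compute:t2 B=load:t3 [tied]
step 4: L[4]=8 C[3]=5 → dur=8, Σ=34 | A=load:t4 B=compute:t3 [load-bound]
step 5: L[5]=3 C[4]=2 → dur=3, Σ=37 | A=compute:t4 B=load:t5 [load-bound]
step 6: L[6]=9 C[5]=5 → dur=9, Σ=46 | A=load:t6 B=compute:t5 [load-bound]
step 7: L[7]=2 C[6]=8 → dur=8, Σ=54 | A=compute:t6 B=load:t7 [compute-bound]
step 8: L[8]=3 C[7]=4 → dur=4, Σ=58 | A=load:t8 B=compute:t7 [compute-bound]
step 9: C[8]=8 → dur=8, Σ=66 | A=compute:t8 B=idle [compute-only]

step 6: A=load:t6 B=compute:t5 [load-bound]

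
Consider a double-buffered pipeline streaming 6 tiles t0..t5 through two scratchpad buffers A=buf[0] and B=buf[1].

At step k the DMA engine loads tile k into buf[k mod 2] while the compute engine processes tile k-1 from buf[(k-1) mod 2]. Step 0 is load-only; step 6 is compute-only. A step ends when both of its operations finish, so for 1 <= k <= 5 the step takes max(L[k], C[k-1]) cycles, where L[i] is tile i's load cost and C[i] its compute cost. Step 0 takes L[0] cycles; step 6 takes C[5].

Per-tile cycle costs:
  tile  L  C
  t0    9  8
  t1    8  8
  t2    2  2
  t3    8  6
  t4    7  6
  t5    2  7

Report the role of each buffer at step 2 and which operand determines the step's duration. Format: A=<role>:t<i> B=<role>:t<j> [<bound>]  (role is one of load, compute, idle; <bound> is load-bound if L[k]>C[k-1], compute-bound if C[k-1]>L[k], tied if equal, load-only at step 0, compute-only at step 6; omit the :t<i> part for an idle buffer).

k=0 load=t0/9c comp=- wait=9 total=9
k=1 load=t1/8c comp=t0/8c wait=8 total=17
k=2 load=t2/2c comp=t1/8c wait=8 total=25
k=3 load=t3/8c comp=t2/2c wait=8 total=33
k=4 load=t4/7c comp=t3/6c wait=7 total=40
k=5 load=t5/2c comp=t4/6c wait=6 total=46
k=6 load=- comp=t5/7c wait=7 total=53

step 2: A=load:t2 B=compute:t1 [compute-bound]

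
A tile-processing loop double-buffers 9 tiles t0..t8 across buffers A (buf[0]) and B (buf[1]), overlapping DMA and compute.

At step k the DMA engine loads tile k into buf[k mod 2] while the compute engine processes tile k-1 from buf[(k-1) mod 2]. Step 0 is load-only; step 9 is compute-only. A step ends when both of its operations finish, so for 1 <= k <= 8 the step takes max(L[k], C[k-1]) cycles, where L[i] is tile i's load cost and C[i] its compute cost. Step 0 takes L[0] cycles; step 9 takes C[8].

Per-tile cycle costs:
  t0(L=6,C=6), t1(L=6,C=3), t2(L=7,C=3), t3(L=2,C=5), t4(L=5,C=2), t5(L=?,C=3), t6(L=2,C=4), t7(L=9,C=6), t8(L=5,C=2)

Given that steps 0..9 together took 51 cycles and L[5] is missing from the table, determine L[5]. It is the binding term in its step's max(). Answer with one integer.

step 0 → dur = L[0]=6 = 6
step 1 → dur = max(L[1]=6, C[0]=6) = 6
step 2 → dur = max(L[2]=7, C[1]=3) = 7
step 3 → dur = max(L[3]=2, C[2]=3) = 3
step 4 → dur = max(L[4]=5, C[3]=5) = 5
step 5 → dur = max(L[5]=?, C[4]=2) = L[5]  (unknown; binding)
step 6 → dur = max(L[6]=2, C[5]=3) = 3
step 7 → dur = max(L[7]=9, C[6]=4) = 9
step 8 → dur = max(L[8]=5, C[7]=6) = 6
step 9 → dur = C[8]=2 = 2
sum of known step durations = 47
dur[5] = total - known = 51 - 47 = 4
L[5] is the binding max in step 5, so L[5] = dur[5] = 4

L[5] = 4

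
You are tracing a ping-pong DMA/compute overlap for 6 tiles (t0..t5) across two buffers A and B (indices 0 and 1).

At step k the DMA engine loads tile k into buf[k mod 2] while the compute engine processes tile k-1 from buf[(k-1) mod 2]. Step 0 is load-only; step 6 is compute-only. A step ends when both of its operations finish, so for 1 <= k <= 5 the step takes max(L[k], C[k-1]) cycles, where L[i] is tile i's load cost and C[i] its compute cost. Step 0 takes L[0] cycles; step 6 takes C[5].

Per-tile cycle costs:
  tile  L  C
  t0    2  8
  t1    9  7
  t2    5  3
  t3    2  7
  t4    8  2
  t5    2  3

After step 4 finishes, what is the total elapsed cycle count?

step 0: L[0]=2 → dur=2, Σ=2 | A=load:t0 B=idle [load-only]
step 1: L[1]=9 C[0]=8 → dur=9, Σ=11 | A=compute:t0 B=load:t1 [load-bound]
step 2: L[2]=5 C[1]=7 → dur=7, Σ=18 | A=load:t2 B=compute:t1 [compute-bound]
step 3: L[3]=2 C[2]=3 → dur=3, Σ=21 | A=compute:t2 B=load:t3 [compute-bound]
step 4: L[4]=8 C[3]=7 → dur=8, Σ=29 | A=load:t4 B=compute:t3 [load-bound]
step 5: L[5]=2 C[4]=2 → dur=2, Σ=31 | A=compute:t4 B=load:t5 [tied]
step 6: C[5]=3 → dur=3, Σ=34 | A=idle B=compute:t5 [compute-only]

end_cycle[4] = 29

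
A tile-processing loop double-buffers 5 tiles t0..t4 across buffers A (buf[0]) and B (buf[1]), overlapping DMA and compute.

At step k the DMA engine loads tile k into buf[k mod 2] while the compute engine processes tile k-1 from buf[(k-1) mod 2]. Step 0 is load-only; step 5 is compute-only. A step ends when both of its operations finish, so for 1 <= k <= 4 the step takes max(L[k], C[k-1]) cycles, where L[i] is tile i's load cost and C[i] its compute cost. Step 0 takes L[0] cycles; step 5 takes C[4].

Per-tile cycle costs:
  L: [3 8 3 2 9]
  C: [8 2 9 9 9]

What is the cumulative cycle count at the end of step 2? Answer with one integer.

step 0: L[0]=3 → dur=3, Σ=3 | A=load:t0 B=idle [load-only]
step 1: L[1]=8 C[0]=8 → dur=8, Σ=11 | A=compute:t0 B=load:t1 [tied]
step 2: L[2]=3 C[1]=2 → dur=3, Σ=14 | A=load:t2 B=compute:t1 [load-bound]
step 3: L[3]=2 C[2]=9 → dur=9, Σ=23 | A=compute:t2 B=load:t3 [compute-bound]
step 4: L[4]=9 C[3]=9 → dur=9, Σ=32 | A=load:t4 B=compute:t3 [tied]
step 5: C[4]=9 → dur=9, Σ=41 | A=compute:t4 B=idle [compute-only]

end_cycle[2] = 14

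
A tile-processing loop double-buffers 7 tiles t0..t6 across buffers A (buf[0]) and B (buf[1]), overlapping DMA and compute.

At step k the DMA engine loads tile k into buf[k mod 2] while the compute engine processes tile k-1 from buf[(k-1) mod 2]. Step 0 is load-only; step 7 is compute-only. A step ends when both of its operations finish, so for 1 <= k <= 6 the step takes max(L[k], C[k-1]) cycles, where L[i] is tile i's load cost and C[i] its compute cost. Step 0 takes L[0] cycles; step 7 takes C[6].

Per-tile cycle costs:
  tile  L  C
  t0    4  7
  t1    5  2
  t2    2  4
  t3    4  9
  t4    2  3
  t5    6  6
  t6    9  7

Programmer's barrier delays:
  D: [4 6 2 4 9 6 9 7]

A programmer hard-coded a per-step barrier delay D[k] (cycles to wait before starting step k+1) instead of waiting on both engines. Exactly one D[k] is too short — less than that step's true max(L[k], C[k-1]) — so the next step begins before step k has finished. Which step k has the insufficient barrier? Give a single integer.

[0] required=L[0]=4=4 vs D=4 ok
[1] required=max(L[1]=5,C[0]=7)=7 vs D=6 SHORT
[2] required=max(L[2]=2,C[1]=2)=2 vs D=2 ok
[3] required=max(L[3]=4,C[2]=4)=4 vs D=4 ok
[4] required=max(L[4]=2,C[3]=9)=9 vs D=9 ok
[5] required=max(L[5]=6,C[4]=3)=6 vs D=6 ok
[6] required=max(L[6]=9,C[5]=6)=9 vs D=9 ok
[7] required=C[6]=7=7 vs D=7 ok

hazard at step 1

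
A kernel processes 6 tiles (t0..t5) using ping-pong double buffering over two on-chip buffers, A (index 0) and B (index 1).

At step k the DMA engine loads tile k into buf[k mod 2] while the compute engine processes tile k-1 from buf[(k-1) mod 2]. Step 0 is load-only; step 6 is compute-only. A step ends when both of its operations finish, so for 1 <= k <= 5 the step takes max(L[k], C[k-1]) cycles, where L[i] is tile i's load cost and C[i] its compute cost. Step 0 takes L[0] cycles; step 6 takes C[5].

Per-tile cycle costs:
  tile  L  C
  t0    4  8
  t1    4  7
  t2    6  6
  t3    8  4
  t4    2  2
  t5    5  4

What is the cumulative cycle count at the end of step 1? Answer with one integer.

end_cycle[1] = 12

k=0 load=t0/4c comp=- wait=4 total=4
k=1 load=t1/4c comp=t0/8c wait=8 total=12
k=2 load=t2/6c comp=t1/7c wait=7 total=19
k=3 load=t3/8c comp=t2/6c wait=8 total=27
k=4 load=t4/2c comp=t3/4c wait=4 total=31
k=5 load=t5/5c comp=t4/2c wait=5 total=36
k=6 load=- comp=t5/4c wait=4 total=40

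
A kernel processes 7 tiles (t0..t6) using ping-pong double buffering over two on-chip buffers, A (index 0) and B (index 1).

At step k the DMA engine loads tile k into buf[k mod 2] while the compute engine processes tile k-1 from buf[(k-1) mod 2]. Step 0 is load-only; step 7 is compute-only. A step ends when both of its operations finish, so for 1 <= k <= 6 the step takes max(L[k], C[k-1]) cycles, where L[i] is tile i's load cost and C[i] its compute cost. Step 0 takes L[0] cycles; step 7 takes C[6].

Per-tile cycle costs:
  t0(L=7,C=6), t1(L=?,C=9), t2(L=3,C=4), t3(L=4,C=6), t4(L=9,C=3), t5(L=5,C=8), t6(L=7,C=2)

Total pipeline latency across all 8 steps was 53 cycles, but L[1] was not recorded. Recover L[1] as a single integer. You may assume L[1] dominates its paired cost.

L[1] = 9

step 0: dur = L[0]=7 = 7
step 1: dur = max(L[1]=?, C[0]=6) = L[1]  (unknown; binding)
step 2: dur = max(L[2]=3, C[1]=9) = 9
step 3: dur = max(L[3]=4, C[2]=4) = 4
step 4: dur = max(L[4]=9, C[3]=6) = 9
step 5: dur = max(L[5]=5, C[4]=3) = 5
step 6: dur = max(L[6]=7, C[5]=8) = 8
step 7: dur = C[6]=2 = 2
sum of known step durations = 44
dur[1] = total - known = 53 - 44 = 9
L[1] is the binding max in step 1, so L[1] = dur[1] = 9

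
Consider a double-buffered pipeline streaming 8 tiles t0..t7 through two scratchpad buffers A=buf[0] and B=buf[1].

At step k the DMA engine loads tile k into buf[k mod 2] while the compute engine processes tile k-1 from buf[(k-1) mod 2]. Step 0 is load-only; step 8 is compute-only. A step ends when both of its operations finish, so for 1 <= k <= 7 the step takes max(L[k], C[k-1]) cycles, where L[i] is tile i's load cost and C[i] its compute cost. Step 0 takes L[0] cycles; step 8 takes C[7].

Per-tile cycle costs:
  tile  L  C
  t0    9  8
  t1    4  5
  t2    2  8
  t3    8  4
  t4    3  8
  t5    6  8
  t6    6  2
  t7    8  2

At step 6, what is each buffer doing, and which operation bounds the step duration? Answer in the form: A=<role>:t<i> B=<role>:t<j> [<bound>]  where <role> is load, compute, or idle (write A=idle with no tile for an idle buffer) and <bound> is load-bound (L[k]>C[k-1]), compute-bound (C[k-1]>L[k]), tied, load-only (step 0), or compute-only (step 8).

  0. 9=9c; end=9; A:t0 B:-
  1. max(4,8)=8c; end=17; A:t0 B:t1
  2. max(2,5)=5c; end=22; A:t2 B:t1
  3. max(8,8)=8c; end=30; A:t2 B:t3
  4. max(3,4)=4c; end=34; A:t4 B:t3
  5. max(6,8)=8c; end=42; A:t4 B:t5
  6. max(6,8)=8c; end=50; A:t6 B:t5
  7. max(8,2)=8c; end=58; A:t6 B:t7
  8. 2=2c; end=60; A:t6 B:t7

step 6: A=load:t6 B=compute:t5 [compute-bound]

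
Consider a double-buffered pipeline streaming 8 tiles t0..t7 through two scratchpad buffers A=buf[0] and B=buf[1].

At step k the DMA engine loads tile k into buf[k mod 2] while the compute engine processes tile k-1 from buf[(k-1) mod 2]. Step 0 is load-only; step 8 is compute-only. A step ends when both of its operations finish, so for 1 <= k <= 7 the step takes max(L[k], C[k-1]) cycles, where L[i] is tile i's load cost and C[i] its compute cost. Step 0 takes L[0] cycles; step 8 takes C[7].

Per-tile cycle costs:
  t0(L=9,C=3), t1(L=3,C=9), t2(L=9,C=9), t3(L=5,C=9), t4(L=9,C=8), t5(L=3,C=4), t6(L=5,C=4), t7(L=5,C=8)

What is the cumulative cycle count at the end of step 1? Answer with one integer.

end_cycle[1] = 12

step 0: L[0]=9 → dur=9, Σ=9 | A=load:t0 B=idle [load-only]
step 1: L[1]=3 C[0]=3 → dur=3, Σ=12 | A=compute:t0 B=load:t1 [tied]
step 2: L[2]=9 C[1]=9 → dur=9, Σ=21 | A=load:t2 B=compute:t1 [tied]
step 3: L[3]=5 C[2]=9 → dur=9, Σ=30 | A=compute:t2 B=load:t3 [compute-bound]
step 4: L[4]=9 C[3]=9 → dur=9, Σ=39 | A=load:t4 B=compute:t3 [tied]
step 5: L[5]=3 C[4]=8 → dur=8, Σ=47 | A=compute:t4 B=load:t5 [compute-bound]
step 6: L[6]=5 C[5]=4 → dur=5, Σ=52 | A=load:t6 B=compute:t5 [load-bound]
step 7: L[7]=5 C[6]=4 → dur=5, Σ=57 | A=compute:t6 B=load:t7 [load-bound]
step 8: C[7]=8 → dur=8, Σ=65 | A=idle B=compute:t7 [compute-only]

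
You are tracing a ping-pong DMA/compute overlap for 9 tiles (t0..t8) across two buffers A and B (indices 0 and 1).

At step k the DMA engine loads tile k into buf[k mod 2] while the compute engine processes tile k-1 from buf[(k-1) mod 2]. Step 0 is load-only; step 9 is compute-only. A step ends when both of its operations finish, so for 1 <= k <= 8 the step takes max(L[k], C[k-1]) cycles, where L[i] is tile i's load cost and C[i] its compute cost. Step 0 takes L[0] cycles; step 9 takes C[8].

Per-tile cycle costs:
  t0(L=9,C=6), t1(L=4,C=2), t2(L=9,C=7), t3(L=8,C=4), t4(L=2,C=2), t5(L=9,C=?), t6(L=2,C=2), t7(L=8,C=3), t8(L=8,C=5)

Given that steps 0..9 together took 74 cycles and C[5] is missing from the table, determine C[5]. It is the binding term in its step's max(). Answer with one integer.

C[5] = 8

step 0 → dur = L[0]=9 = 9
step 1 → dur = max(L[1]=4, C[0]=6) = 6
step 2 → dur = max(L[2]=9, C[1]=2) = 9
step 3 → dur = max(L[3]=8, C[2]=7) = 8
step 4 → dur = max(L[4]=2, C[3]=4) = 4
step 5 → dur = max(L[5]=9, C[4]=2) = 9
step 6 → dur = max(L[6]=2, C[5]=?) = C[5]  (unknown; binding)
step 7 → dur = max(L[7]=8, C[6]=2) = 8
step 8 → dur = max(L[8]=8, C[7]=3) = 8
step 9 → dur = C[8]=5 = 5
sum of known step durations = 66
dur[6] = total - known = 74 - 66 = 8
C[5] is the binding max in step 6, so C[5] = dur[6] = 8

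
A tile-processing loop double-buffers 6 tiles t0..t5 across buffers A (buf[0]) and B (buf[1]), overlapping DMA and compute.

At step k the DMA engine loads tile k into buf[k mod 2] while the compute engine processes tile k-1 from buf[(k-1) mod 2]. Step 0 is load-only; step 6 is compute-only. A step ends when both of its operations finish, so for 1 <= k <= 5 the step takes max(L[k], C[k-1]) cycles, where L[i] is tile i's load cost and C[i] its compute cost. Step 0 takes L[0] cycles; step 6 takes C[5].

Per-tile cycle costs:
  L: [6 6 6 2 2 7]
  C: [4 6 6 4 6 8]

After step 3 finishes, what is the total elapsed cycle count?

end_cycle[3] = 24

  0. 6=6c; end=6; A:t0 B:-
  1. max(6,4)=6c; end=12; A:t0 B:t1
  2. max(6,6)=6c; end=18; A:t2 B:t1
  3. max(2,6)=6c; end=24; A:t2 B:t3
  4. max(2,4)=4c; end=28; A:t4 B:t3
  5. max(7,6)=7c; end=35; A:t4 B:t5
  6. 8=8c; end=43; A:t4 B:t5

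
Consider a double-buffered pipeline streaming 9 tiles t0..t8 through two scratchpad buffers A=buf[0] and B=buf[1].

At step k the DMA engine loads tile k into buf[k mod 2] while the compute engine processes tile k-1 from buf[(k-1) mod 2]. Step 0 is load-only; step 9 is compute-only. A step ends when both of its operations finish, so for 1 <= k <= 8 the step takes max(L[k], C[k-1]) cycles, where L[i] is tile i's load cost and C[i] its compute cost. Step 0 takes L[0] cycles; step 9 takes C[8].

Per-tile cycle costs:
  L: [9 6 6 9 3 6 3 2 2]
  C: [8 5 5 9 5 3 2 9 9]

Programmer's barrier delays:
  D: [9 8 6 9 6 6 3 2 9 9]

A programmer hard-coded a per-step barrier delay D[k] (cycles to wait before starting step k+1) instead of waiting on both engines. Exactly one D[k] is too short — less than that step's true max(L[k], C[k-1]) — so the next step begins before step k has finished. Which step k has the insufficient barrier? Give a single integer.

hazard at step 4

step 0: need L[0]=9 = 9; D[0]=9 ok
step 1: need max(L[1]=6,C[0]=8) = 8; D[1]=8 ok
step 2: need max(L[2]=6,C[1]=5) = 6; D[2]=6 ok
step 3: need max(L[3]=9,C[2]=5) = 9; D[3]=9 ok
step 4: need max(L[4]=3,C[3]=9) = 9; D[4]=6 SHORT
step 5: need max(L[5]=6,C[4]=5) = 6; D[5]=6 ok
step 6: need max(L[6]=3,C[5]=3) = 3; D[6]=3 ok
step 7: need max(L[7]=2,C[6]=2) = 2; D[7]=2 ok
step 8: need max(L[8]=2,C[7]=9) = 9; D[8]=9 ok
step 9: need C[8]=9 = 9; D[9]=9 ok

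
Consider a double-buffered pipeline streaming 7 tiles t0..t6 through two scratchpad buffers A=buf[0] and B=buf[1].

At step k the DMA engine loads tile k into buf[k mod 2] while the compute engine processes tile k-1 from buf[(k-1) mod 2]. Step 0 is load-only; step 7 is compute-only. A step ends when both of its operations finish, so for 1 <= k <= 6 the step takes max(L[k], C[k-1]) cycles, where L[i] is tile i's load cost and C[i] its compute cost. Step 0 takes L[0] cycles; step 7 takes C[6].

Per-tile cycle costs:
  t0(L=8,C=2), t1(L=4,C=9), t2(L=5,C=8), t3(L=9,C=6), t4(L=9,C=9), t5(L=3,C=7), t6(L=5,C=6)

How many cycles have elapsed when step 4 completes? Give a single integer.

  0. 8=8c; end=8; A:t0 B:-
  1. max(4,2)=4c; end=12; A:t0 B:t1
  2. max(5,9)=9c; end=21; A:t2 B:t1
  3. max(9,8)=9c; end=30; A:t2 B:t3
  4. max(9,6)=9c; end=39; A:t4 B:t3
  5. max(3,9)=9c; end=48; A:t4 B:t5
  6. max(5,7)=7c; end=55; A:t6 B:t5
  7. 6=6c; end=61; A:t6 B:t5

end_cycle[4] = 39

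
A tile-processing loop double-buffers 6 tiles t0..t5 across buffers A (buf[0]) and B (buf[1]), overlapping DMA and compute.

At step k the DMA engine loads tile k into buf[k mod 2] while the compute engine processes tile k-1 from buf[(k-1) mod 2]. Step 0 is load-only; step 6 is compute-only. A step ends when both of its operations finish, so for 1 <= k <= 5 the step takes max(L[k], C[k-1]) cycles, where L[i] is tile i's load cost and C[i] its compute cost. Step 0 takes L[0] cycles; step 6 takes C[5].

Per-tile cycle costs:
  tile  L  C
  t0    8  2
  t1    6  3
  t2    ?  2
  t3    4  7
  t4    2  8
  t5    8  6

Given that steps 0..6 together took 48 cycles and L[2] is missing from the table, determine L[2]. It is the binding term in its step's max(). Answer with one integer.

step 0 = dur = L[0]=8 = 8
step 1 = dur = max(L[1]=6, C[0]=2) = 6
step 2 = dur = max(L[2]=?, C[1]=3) = L[2]  (unknown; binding)
step 3 = dur = max(L[3]=4, C[2]=2) = 4
step 4 = dur = max(L[4]=2, C[3]=7) = 7
step 5 = dur = max(L[5]=8, C[4]=8) = 8
step 6 = dur = C[5]=6 = 6
sum of known step durations = 39
dur[2] = total - known = 48 - 39 = 9
L[2] is the binding max in step 2, so L[2] = dur[2] = 9

L[2] = 9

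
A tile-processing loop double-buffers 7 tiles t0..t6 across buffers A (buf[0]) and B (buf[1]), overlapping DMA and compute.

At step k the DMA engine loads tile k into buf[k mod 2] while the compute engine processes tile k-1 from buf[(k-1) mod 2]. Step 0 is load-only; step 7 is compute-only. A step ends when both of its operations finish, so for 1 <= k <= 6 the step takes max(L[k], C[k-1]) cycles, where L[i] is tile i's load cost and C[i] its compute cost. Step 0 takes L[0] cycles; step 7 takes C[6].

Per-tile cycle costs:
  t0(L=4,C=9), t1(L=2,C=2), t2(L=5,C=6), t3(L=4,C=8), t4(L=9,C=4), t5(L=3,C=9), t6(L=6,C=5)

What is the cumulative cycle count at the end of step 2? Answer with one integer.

k=0 load=t0/4c comp=- wait=4 total=4
k=1 load=t1/2c comp=t0/9c wait=9 total=13
k=2 load=t2/5c comp=t1/2c wait=5 total=18
k=3 load=t3/4c comp=t2/6c wait=6 total=24
k=4 load=t4/9c comp=t3/8c wait=9 total=33
k=5 load=t5/3c comp=t4/4c wait=4 total=37
k=6 load=t6/6c comp=t5/9c wait=9 total=46
k=7 load=- comp=t6/5c wait=5 total=51

end_cycle[2] = 18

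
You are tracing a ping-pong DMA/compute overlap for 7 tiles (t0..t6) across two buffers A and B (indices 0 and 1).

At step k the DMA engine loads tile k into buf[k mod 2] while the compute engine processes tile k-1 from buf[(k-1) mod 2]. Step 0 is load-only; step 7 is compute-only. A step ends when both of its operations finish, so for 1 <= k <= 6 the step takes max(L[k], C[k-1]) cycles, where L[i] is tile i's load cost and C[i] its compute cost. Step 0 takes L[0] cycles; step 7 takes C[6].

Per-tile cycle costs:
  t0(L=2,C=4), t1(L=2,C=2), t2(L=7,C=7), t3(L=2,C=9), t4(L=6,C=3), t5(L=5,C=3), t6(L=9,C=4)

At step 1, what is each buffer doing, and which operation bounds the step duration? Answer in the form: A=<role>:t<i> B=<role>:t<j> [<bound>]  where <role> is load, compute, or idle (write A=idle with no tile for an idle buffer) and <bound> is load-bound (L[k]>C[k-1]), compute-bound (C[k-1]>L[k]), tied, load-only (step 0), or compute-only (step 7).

step 1: A=compute:t0 B=load:t1 [compute-bound]

[0] DMA t0→A (2c) ∥ CU idle ⇒ 2c, clock 2
[1] DMA t1→B (2c) ∥ CU A:t0 (4c) ⇒ 4c, clock 6
[2] DMA t2→A (7c) ∥ CU B:t1 (2c) ⇒ 7c, clock 13
[3] DMA t3→B (2c) ∥ CU A:t2 (7c) ⇒ 7c, clock 20
[4] DMA t4→A (6c) ∥ CU B:t3 (9c) ⇒ 9c, clock 29
[5] DMA t5→B (5c) ∥ CU A:t4 (3c) ⇒ 5c, clock 34
[6] DMA t6→A (9c) ∥ CU B:t5 (3c) ⇒ 9c, clock 43
[7] DMA idle ∥ CU A:t6 (4c) ⇒ 4c, clock 47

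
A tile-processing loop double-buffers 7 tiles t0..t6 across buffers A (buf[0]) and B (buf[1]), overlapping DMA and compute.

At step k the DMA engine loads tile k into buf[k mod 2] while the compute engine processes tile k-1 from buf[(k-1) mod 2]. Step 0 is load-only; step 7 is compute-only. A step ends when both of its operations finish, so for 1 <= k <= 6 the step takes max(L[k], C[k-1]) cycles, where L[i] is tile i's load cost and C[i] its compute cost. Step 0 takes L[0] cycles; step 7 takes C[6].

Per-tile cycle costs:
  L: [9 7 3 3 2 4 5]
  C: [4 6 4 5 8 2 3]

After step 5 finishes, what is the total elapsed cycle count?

  0. 9=9c; end=9; A:t0 B:-
  1. max(7,4)=7c; end=16; A:t0 B:t1
  2. max(3,6)=6c; end=22; A:t2 B:t1
  3. max(3,4)=4c; end=26; A:t2 B:t3
  4. max(2,5)=5c; end=31; A:t4 B:t3
  5. max(4,8)=8c; end=39; A:t4 B:t5
  6. max(5,2)=5c; end=44; A:t6 B:t5
  7. 3=3c; end=47; A:t6 B:t5

end_cycle[5] = 39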